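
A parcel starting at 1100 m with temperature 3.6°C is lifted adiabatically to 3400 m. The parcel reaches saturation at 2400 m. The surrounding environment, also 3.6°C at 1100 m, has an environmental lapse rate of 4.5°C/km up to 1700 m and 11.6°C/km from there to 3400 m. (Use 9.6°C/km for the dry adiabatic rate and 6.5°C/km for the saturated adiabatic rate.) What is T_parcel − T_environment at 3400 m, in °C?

+3.44°C (parcel warmer than environment)

Parcel:
  1100 → 2400 m (dry, 9.6°C/km): ΔT = -9.6 × 1.3 = -12.48°C → T = -8.88°C
  2400 → 3400 m (saturated, 6.5°C/km): ΔT = -6.5 × 1 = -6.5°C → T = -15.38°C
Environment:
  1100 → 1700 m (environment, lower layer, 4.5°C/km): ΔT = -4.5 × 0.6 = -2.7°C → T = 0.9°C
  1700 → 3400 m (environment, upper layer, 11.6°C/km): ΔT = -11.6 × 1.7 = -19.72°C → T = -18.82°C
T_parcel − T_env = -15.38 − (-18.82) = +3.44°C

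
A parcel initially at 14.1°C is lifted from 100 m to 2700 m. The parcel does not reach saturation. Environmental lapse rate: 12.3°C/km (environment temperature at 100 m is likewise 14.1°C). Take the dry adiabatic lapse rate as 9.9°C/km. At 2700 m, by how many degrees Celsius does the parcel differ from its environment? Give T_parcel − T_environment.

+6.24°C (parcel warmer than environment)

Parcel:
  Dry to 2700 m: -9.9 × 2.6 km = -25.74°C, so T = -11.64°C.
Environment:
  Environment to 2700 m: -12.3 × 2.6 km = -31.98°C, so T = -17.88°C.
T_parcel − T_env = -11.64 − (-17.88) = +6.24°C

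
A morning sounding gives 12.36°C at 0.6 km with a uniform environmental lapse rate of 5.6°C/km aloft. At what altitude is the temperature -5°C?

Height above start = (12.36 − (-5)) / 5.6 = 3.1 km
Altitude = 600 m + 3100 m = 3700 m

3.7 km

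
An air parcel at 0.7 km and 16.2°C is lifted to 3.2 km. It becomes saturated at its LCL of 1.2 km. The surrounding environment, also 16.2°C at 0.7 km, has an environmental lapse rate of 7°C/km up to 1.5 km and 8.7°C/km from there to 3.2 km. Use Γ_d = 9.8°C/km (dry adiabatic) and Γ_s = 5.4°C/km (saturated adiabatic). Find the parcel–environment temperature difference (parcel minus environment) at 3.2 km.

+4.69°C (parcel warmer than environment)

Parcel:
  From 700 m to 1200 m (dry): cools by 9.8 × 0.5 = 4.9°C, giving 11.3°C.
  From 1200 m to 3200 m (saturated): cools by 5.4 × 2 = 10.8°C, giving 0.5°C.
Environment:
  From 700 m to 1500 m (environment, lower layer): cools by 7 × 0.8 = 5.6°C, giving 10.6°C.
  From 1500 m to 3200 m (environment, upper layer): cools by 8.7 × 1.7 = 14.79°C, giving -4.19°C.
T_parcel − T_env = 0.5 − (-4.19) = +4.69°C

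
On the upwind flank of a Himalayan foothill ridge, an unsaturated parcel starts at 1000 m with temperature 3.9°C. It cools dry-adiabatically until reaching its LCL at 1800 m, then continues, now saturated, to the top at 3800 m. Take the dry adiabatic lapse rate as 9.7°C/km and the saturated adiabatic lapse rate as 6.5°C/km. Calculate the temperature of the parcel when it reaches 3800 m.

Dry to 1800 m: -9.7 × 0.8 km = -7.76°C, so T = -3.86°C.
Saturated to 3800 m: -6.5 × 2 km = -13°C, so T = -16.86°C.

-16.86°C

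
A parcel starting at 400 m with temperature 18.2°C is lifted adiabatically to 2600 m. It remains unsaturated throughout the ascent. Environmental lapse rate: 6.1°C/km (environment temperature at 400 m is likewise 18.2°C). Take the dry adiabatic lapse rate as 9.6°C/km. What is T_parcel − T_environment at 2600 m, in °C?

-7.7°C (parcel cooler than environment)

Parcel:
  400–2600 m, dry: Δz = 2.2 km ⇒ ΔT = -21.12°C; T = -2.92°C
Environment:
  400–2600 m, environment: Δz = 2.2 km ⇒ ΔT = -13.42°C; T = 4.78°C
T_parcel − T_env = -2.92 − 4.78 = -7.7°C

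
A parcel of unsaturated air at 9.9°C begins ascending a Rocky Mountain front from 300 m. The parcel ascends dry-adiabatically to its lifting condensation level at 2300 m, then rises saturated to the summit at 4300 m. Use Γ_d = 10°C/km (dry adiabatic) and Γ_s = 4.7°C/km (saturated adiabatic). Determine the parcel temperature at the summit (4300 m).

300 → 2300 m (dry, 10°C/km): ΔT = -10 × 2 = -20°C → T = -10.1°C
2300 → 4300 m (saturated, 4.7°C/km): ΔT = -4.7 × 2 = -9.4°C → T = -19.5°C

-19.5°C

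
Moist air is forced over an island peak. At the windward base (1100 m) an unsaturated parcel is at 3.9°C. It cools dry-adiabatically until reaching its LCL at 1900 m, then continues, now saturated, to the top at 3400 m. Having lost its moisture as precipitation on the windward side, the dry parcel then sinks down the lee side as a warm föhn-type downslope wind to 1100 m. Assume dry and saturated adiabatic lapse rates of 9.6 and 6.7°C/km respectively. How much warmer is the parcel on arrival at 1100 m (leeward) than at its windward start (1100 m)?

1100–1900 m, dry: Δz = 0.8 km ⇒ ΔT = -7.68°C; T = -3.78°C
1900–3400 m, saturated: Δz = 1.5 km ⇒ ΔT = -10.05°C; T = -13.83°C
3400–1100 m, dry descent: Δz = 2.3 km ⇒ ΔT = +22.08°C; T = 8.25°C
Net change vs windward start: 8.25 − 3.9 = +4.35°C

+4.35°C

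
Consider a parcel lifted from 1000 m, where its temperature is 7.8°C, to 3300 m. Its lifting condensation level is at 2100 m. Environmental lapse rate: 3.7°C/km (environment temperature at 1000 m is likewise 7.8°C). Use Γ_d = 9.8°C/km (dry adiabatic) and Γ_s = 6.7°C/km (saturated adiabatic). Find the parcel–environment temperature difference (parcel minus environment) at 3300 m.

-10.31°C (parcel cooler than environment)

Parcel:
  From 1000 m to 2100 m (dry): cools by 9.8 × 1.1 = 10.78°C, giving -2.98°C.
  From 2100 m to 3300 m (saturated): cools by 6.7 × 1.2 = 8.04°C, giving -11.02°C.
Environment:
  From 1000 m to 3300 m (environment): cools by 3.7 × 2.3 = 8.51°C, giving -0.71°C.
T_parcel − T_env = -11.02 − (-0.71) = -10.31°C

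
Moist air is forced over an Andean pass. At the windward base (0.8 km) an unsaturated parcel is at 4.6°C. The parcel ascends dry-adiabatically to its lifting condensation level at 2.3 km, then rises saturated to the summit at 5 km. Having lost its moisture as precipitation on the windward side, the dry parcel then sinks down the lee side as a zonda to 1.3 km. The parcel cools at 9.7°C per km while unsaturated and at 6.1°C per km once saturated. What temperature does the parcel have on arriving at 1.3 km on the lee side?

9.47°C

800–2300 m, dry: Δz = 1.5 km ⇒ ΔT = -14.55°C; T = -9.95°C
2300–5000 m, saturated: Δz = 2.7 km ⇒ ΔT = -16.47°C; T = -26.42°C
5000–1300 m, dry descent: Δz = 3.7 km ⇒ ΔT = +35.89°C; T = 9.47°C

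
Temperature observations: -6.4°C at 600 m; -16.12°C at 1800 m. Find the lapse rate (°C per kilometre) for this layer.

8.1°C/km

Γ = −ΔT/Δz = (-6.4 − (-16.12)) / (1800 − 600) m
  = 9.72°C / 1.2 km = 8.1°C/km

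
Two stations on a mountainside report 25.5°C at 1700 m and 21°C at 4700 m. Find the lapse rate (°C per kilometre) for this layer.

1.5°C/km

Γ = −ΔT/Δz = (25.5 − 21) / (4700 − 1700) m
  = 4.5°C / 3 km = 1.5°C/km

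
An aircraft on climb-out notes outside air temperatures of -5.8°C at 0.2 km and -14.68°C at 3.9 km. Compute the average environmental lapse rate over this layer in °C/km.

2.4°C/km

Γ = −ΔT/Δz = (-5.8 − (-14.68)) / (3900 − 200) m
  = 8.88°C / 3.7 km = 2.4°C/km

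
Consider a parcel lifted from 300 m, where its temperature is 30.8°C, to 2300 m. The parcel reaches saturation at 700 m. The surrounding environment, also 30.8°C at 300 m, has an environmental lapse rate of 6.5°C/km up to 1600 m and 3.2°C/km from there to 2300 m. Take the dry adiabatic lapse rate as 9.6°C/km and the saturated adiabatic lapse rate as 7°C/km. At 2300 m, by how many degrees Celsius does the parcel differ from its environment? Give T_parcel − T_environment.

Parcel:
  From 300 m to 700 m (dry): cools by 9.6 × 0.4 = 3.84°C, giving 26.96°C.
  From 700 m to 2300 m (saturated): cools by 7 × 1.6 = 11.2°C, giving 15.76°C.
Environment:
  From 300 m to 1600 m (environment, lower layer): cools by 6.5 × 1.3 = 8.45°C, giving 22.35°C.
  From 1600 m to 2300 m (environment, upper layer): cools by 3.2 × 0.7 = 2.24°C, giving 20.11°C.
T_parcel − T_env = 15.76 − 20.11 = -4.35°C

-4.35°C (parcel cooler than environment)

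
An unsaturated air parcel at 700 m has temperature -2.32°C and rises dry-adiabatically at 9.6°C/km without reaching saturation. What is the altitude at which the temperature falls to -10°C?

Height above start = (-2.32 − (-10)) / 9.6 = 0.8 km
Altitude = 700 m + 800 m = 1500 m

1500 m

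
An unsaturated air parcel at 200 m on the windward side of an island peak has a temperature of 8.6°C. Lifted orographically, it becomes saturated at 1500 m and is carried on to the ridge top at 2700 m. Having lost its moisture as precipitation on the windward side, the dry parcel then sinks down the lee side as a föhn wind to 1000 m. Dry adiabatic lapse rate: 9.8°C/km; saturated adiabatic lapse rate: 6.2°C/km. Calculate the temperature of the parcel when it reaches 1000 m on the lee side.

200 → 1500 m (dry, 9.8°C/km): ΔT = -9.8 × 1.3 = -12.74°C → T = -4.14°C
1500 → 2700 m (saturated, 6.2°C/km): ΔT = -6.2 × 1.2 = -7.44°C → T = -11.58°C
2700 → 1000 m (dry descent, 9.8°C/km): ΔT = +9.8 × 1.7 = +16.66°C → T = 5.08°C

5.08°C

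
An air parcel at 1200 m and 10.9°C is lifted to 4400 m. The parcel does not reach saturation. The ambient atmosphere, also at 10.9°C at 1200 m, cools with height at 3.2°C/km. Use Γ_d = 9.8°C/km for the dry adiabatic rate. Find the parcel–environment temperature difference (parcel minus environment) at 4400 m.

-21.12°C (parcel cooler than environment)

Parcel:
  Dry to 4400 m: -9.8 × 3.2 km = -31.36°C, so T = -20.46°C.
Environment:
  Environment to 4400 m: -3.2 × 3.2 km = -10.24°C, so T = 0.66°C.
T_parcel − T_env = -20.46 − 0.66 = -21.12°C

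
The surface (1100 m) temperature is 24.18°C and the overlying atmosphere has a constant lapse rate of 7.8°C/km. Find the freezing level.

Height above start = (24.18 − 0) / 7.8 = 3.1 km
Altitude = 1100 m + 3100 m = 4200 m

4200 m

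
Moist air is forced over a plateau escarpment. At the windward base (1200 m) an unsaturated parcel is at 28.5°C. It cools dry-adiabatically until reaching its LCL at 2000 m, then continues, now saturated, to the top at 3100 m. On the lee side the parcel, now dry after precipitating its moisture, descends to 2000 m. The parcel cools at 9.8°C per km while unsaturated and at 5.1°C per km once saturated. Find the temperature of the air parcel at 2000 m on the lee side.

25.83°C

Dry to 2000 m: -9.8 × 0.8 km = -7.84°C, so T = 20.66°C.
Saturated to 3100 m: -5.1 × 1.1 km = -5.61°C, so T = 15.05°C.
Dry descent to 2000 m: +9.8 × 1.1 km = +10.78°C, so T = 25.83°C.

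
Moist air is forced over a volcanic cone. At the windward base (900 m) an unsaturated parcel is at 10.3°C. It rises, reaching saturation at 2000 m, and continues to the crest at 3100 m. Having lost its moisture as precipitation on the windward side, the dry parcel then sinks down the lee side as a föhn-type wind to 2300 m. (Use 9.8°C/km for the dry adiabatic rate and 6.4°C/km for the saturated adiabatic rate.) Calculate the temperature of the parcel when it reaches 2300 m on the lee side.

0.32°C

900–2000 m, dry: Δz = 1.1 km ⇒ ΔT = -10.78°C; T = -0.48°C
2000–3100 m, saturated: Δz = 1.1 km ⇒ ΔT = -7.04°C; T = -7.52°C
3100–2300 m, dry descent: Δz = 0.8 km ⇒ ΔT = +7.84°C; T = 0.32°C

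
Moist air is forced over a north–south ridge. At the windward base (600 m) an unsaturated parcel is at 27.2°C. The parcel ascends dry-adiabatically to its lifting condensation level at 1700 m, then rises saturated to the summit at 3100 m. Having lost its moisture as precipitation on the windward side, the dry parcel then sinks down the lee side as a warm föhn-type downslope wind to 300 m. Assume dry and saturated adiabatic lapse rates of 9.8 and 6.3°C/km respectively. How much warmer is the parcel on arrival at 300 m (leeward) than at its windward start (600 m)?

600–1700 m, dry: Δz = 1.1 km ⇒ ΔT = -10.78°C; T = 16.42°C
1700–3100 m, saturated: Δz = 1.4 km ⇒ ΔT = -8.82°C; T = 7.6°C
3100–300 m, dry descent: Δz = 2.8 km ⇒ ΔT = +27.44°C; T = 35.04°C
Net change vs windward start: 35.04 − 27.2 = +7.84°C

+7.84°C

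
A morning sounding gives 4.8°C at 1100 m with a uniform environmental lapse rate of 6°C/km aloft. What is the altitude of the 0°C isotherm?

1900 m

Height above start = (4.8 − 0) / 6 = 0.8 km
Altitude = 1100 m + 800 m = 1900 m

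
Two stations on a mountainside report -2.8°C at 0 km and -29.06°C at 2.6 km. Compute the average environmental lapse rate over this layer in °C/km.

10.1°C/km

Γ = −ΔT/Δz = (-2.8 − (-29.06)) / (2600 − 0) m
  = 26.26°C / 2.6 km = 10.1°C/km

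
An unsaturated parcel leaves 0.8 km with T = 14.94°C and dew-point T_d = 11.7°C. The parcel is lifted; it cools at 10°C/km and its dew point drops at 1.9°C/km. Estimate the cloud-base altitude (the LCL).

1.2 km

T and T_d converge at 10 − 1.9 = 8.1°C per km
Height above start = (14.94 − 11.7) / 8.1 = 0.4 km
LCL altitude = 800 m + 400 m = 1200 m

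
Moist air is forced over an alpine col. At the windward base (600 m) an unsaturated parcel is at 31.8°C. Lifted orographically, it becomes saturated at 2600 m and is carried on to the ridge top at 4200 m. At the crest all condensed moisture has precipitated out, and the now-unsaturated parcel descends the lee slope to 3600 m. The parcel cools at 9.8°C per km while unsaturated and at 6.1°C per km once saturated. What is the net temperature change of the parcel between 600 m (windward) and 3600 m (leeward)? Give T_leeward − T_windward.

-23.48°C

600 → 2600 m (dry, 9.8°C/km): ΔT = -9.8 × 2 = -19.6°C → T = 12.2°C
2600 → 4200 m (saturated, 6.1°C/km): ΔT = -6.1 × 1.6 = -9.76°C → T = 2.44°C
4200 → 3600 m (dry descent, 9.8°C/km): ΔT = +9.8 × 0.6 = +5.88°C → T = 8.32°C
Net change vs windward start: 8.32 − 31.8 = -23.48°C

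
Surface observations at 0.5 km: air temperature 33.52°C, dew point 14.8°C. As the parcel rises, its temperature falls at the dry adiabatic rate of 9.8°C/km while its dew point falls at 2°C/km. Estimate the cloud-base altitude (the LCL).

T and T_d converge at 9.8 − 2 = 7.8°C per km
Height above start = (33.52 − 14.8) / 7.8 = 2.4 km
LCL altitude = 500 m + 2400 m = 2900 m

2.9 km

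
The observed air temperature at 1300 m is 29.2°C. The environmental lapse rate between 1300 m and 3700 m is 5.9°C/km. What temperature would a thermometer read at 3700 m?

15.04°C

1300–3700 m, environmental: Δz = 2.4 km ⇒ ΔT = -14.16°C; T = 15.04°C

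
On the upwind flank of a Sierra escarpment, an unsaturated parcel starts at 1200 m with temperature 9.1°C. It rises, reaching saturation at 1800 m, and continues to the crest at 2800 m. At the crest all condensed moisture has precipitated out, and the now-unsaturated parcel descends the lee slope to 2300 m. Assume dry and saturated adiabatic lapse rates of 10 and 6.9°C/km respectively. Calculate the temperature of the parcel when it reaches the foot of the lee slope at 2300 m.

1200 → 1800 m (dry, 10°C/km): ΔT = -10 × 0.6 = -6°C → T = 3.1°C
1800 → 2800 m (saturated, 6.9°C/km): ΔT = -6.9 × 1 = -6.9°C → T = -3.8°C
2800 → 2300 m (dry descent, 10°C/km): ΔT = +10 × 0.5 = +5°C → T = 1.2°C

1.2°C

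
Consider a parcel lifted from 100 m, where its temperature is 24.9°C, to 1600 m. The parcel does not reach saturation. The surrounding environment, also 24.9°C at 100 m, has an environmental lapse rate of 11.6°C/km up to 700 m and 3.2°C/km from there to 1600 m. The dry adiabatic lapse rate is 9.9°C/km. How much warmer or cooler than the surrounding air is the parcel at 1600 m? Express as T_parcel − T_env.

Parcel:
  Dry to 1600 m: -9.9 × 1.5 km = -14.85°C, so T = 10.05°C.
Environment:
  Environment, lower layer to 700 m: -11.6 × 0.6 km = -6.96°C, so T = 17.94°C.
  Environment, upper layer to 1600 m: -3.2 × 0.9 km = -2.88°C, so T = 15.06°C.
T_parcel − T_env = 10.05 − 15.06 = -5.01°C

-5.01°C (parcel cooler than environment)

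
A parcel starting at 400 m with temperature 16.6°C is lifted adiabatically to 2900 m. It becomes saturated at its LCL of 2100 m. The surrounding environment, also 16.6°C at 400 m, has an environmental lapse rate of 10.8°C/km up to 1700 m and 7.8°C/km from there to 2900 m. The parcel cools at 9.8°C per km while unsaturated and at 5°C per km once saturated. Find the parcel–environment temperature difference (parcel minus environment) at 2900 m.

+2.74°C (parcel warmer than environment)

Parcel:
  From 400 m to 2100 m (dry): cools by 9.8 × 1.7 = 16.66°C, giving -0.06°C.
  From 2100 m to 2900 m (saturated): cools by 5 × 0.8 = 4°C, giving -4.06°C.
Environment:
  From 400 m to 1700 m (environment, lower layer): cools by 10.8 × 1.3 = 14.04°C, giving 2.56°C.
  From 1700 m to 2900 m (environment, upper layer): cools by 7.8 × 1.2 = 9.36°C, giving -6.8°C.
T_parcel − T_env = -4.06 − (-6.8) = +2.74°C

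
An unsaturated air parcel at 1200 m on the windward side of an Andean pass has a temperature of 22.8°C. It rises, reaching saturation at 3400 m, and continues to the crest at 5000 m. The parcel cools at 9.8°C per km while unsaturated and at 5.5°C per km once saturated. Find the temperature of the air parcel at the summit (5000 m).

-7.56°C

1200 → 3400 m (dry, 9.8°C/km): ΔT = -9.8 × 2.2 = -21.56°C → T = 1.24°C
3400 → 5000 m (saturated, 5.5°C/km): ΔT = -5.5 × 1.6 = -8.8°C → T = -7.56°C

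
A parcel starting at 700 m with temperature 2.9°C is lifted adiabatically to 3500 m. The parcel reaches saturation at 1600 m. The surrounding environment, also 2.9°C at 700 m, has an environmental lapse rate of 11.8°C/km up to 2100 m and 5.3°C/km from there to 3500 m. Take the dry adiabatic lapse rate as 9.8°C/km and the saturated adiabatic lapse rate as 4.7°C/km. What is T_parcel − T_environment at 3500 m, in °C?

Parcel:
  From 700 m to 1600 m (dry): cools by 9.8 × 0.9 = 8.82°C, giving -5.92°C.
  From 1600 m to 3500 m (saturated): cools by 4.7 × 1.9 = 8.93°C, giving -14.85°C.
Environment:
  From 700 m to 2100 m (environment, lower layer): cools by 11.8 × 1.4 = 16.52°C, giving -13.62°C.
  From 2100 m to 3500 m (environment, upper layer): cools by 5.3 × 1.4 = 7.42°C, giving -21.04°C.
T_parcel − T_env = -14.85 − (-21.04) = +6.19°C

+6.19°C (parcel warmer than environment)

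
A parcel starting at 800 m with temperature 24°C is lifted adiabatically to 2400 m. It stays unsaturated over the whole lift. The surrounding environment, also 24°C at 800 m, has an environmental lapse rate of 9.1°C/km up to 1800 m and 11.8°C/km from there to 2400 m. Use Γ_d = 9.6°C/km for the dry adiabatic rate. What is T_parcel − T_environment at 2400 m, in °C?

+0.82°C (parcel warmer than environment)

Parcel:
  Dry to 2400 m: -9.6 × 1.6 km = -15.36°C, so T = 8.64°C.
Environment:
  Environment, lower layer to 1800 m: -9.1 × 1 km = -9.1°C, so T = 14.9°C.
  Environment, upper layer to 2400 m: -11.8 × 0.6 km = -7.08°C, so T = 7.82°C.
T_parcel − T_env = 8.64 − 7.82 = +0.82°C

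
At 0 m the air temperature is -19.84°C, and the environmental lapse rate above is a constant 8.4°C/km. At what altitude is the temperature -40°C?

2400 m

Height above start = (-19.84 − (-40)) / 8.4 = 2.4 km
Altitude = 0 m + 2400 m = 2400 m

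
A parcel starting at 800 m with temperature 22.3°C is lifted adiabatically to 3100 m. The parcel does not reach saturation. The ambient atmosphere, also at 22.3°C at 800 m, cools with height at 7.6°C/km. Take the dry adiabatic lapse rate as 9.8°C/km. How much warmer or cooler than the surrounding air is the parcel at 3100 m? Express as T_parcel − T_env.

-5.06°C (parcel cooler than environment)

Parcel:
  Dry to 3100 m: -9.8 × 2.3 km = -22.54°C, so T = -0.24°C.
Environment:
  Environment to 3100 m: -7.6 × 2.3 km = -17.48°C, so T = 4.82°C.
T_parcel − T_env = -0.24 − 4.82 = -5.06°C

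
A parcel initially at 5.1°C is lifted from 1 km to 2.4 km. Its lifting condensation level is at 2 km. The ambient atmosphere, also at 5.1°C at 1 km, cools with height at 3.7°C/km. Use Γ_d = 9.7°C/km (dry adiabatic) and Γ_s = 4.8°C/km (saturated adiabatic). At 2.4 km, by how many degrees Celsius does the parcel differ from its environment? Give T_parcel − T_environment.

-6.44°C (parcel cooler than environment)

Parcel:
  From 1000 m to 2000 m (dry): cools by 9.7 × 1 = 9.7°C, giving -4.6°C.
  From 2000 m to 2400 m (saturated): cools by 4.8 × 0.4 = 1.92°C, giving -6.52°C.
Environment:
  From 1000 m to 2400 m (environment): cools by 3.7 × 1.4 = 5.18°C, giving -0.08°C.
T_parcel − T_env = -6.52 − (-0.08) = -6.44°C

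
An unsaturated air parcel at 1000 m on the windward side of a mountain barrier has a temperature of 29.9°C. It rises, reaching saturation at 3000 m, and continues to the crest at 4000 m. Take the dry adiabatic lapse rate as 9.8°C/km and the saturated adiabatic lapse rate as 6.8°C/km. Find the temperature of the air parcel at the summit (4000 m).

1000–3000 m, dry: Δz = 2 km ⇒ ΔT = -19.6°C; T = 10.3°C
3000–4000 m, saturated: Δz = 1 km ⇒ ΔT = -6.8°C; T = 3.5°C

3.5°C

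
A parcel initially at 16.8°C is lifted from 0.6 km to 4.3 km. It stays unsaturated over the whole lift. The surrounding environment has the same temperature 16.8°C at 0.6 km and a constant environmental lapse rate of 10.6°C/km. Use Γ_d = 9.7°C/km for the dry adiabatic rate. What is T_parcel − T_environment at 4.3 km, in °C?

Parcel:
  From 600 m to 4300 m (dry): cools by 9.7 × 3.7 = 35.89°C, giving -19.09°C.
Environment:
  From 600 m to 4300 m (environment): cools by 10.6 × 3.7 = 39.22°C, giving -22.42°C.
T_parcel − T_env = -19.09 − (-22.42) = +3.33°C

+3.33°C (parcel warmer than environment)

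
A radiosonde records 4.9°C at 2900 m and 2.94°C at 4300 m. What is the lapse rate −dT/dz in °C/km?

1.4°C/km

Γ = −ΔT/Δz = (4.9 − 2.94) / (4300 − 2900) m
  = 1.96°C / 1.4 km = 1.4°C/km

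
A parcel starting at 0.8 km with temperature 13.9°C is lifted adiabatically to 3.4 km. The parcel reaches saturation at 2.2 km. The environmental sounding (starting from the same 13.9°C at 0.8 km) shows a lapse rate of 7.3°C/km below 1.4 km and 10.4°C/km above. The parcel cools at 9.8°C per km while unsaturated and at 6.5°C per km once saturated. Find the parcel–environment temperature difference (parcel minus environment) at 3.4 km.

+3.66°C (parcel warmer than environment)

Parcel:
  From 800 m to 2200 m (dry): cools by 9.8 × 1.4 = 13.72°C, giving 0.18°C.
  From 2200 m to 3400 m (saturated): cools by 6.5 × 1.2 = 7.8°C, giving -7.62°C.
Environment:
  From 800 m to 1400 m (environment, lower layer): cools by 7.3 × 0.6 = 4.38°C, giving 9.52°C.
  From 1400 m to 3400 m (environment, upper layer): cools by 10.4 × 2 = 20.8°C, giving -11.28°C.
T_parcel − T_env = -7.62 − (-11.28) = +3.66°C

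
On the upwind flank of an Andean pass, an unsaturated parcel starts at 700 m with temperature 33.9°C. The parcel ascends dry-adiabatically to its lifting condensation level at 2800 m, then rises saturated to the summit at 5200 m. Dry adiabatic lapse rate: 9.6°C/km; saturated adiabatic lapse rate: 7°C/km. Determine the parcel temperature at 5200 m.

From 700 m to 2800 m (dry): cools by 9.6 × 2.1 = 20.16°C, giving 13.74°C.
From 2800 m to 5200 m (saturated): cools by 7 × 2.4 = 16.8°C, giving -3.06°C.

-3.06°C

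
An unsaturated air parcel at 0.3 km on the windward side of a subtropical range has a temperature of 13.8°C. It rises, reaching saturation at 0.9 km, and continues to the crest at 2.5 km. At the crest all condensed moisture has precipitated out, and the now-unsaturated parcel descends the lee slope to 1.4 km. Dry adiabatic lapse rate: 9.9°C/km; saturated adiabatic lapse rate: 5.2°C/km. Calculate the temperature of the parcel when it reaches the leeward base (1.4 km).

300 → 900 m (dry, 9.9°C/km): ΔT = -9.9 × 0.6 = -5.94°C → T = 7.86°C
900 → 2500 m (saturated, 5.2°C/km): ΔT = -5.2 × 1.6 = -8.32°C → T = -0.46°C
2500 → 1400 m (dry descent, 9.9°C/km): ΔT = +9.9 × 1.1 = +10.89°C → T = 10.43°C

10.43°C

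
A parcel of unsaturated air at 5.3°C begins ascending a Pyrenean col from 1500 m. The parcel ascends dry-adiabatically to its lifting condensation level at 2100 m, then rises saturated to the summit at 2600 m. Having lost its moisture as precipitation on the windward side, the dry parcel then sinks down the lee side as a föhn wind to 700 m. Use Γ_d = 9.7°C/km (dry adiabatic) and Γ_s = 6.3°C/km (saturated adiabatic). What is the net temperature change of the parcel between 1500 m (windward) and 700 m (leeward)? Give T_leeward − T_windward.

From 1500 m to 2100 m (dry): cools by 9.7 × 0.6 = 5.82°C, giving -0.52°C.
From 2100 m to 2600 m (saturated): cools by 6.3 × 0.5 = 3.15°C, giving -3.67°C.
From 2600 m to 700 m (dry descent): warms by 9.7 × 1.9 = 18.43°C, giving 14.76°C.
Net change vs windward start: 14.76 − 5.3 = +9.46°C

+9.46°C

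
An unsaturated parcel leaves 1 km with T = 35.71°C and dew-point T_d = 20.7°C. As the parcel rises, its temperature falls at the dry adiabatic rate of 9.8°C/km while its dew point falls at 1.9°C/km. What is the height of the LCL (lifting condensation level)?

T and T_d converge at 9.8 − 1.9 = 7.9°C per km
Height above start = (35.71 − 20.7) / 7.9 = 1.9 km
LCL altitude = 1000 m + 1900 m = 2900 m

2.9 km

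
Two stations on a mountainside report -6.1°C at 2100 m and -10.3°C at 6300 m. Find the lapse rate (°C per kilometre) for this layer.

1°C/km

Γ = −ΔT/Δz = (-6.1 − (-10.3)) / (6300 − 2100) m
  = 4.2°C / 4.2 km = 1°C/km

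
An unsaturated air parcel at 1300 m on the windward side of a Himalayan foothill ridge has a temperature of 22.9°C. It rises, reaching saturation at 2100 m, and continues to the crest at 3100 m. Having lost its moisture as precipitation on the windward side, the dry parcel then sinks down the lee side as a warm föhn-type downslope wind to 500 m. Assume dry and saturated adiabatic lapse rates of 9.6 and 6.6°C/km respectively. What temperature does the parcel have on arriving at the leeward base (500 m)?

33.58°C

1300–2100 m, dry: Δz = 0.8 km ⇒ ΔT = -7.68°C; T = 15.22°C
2100–3100 m, saturated: Δz = 1 km ⇒ ΔT = -6.6°C; T = 8.62°C
3100–500 m, dry descent: Δz = 2.6 km ⇒ ΔT = +24.96°C; T = 33.58°C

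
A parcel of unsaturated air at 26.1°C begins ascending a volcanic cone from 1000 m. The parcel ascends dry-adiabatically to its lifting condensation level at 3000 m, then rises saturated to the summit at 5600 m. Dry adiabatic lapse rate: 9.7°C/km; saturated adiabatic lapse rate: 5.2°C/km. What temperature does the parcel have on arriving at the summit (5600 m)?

-6.82°C

1000 → 3000 m (dry, 9.7°C/km): ΔT = -9.7 × 2 = -19.4°C → T = 6.7°C
3000 → 5600 m (saturated, 5.2°C/km): ΔT = -5.2 × 2.6 = -13.52°C → T = -6.82°C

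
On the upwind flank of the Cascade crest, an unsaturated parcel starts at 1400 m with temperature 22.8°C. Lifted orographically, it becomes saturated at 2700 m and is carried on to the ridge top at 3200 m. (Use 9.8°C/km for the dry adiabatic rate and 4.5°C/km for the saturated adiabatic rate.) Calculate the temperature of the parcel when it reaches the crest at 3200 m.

7.81°C

From 1400 m to 2700 m (dry): cools by 9.8 × 1.3 = 12.74°C, giving 10.06°C.
From 2700 m to 3200 m (saturated): cools by 4.5 × 0.5 = 2.25°C, giving 7.81°C.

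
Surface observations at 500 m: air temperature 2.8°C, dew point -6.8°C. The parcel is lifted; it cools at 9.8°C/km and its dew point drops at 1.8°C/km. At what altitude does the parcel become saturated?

T and T_d converge at 9.8 − 1.8 = 8°C per km
Height above start = (2.8 − (-6.8)) / 8 = 1.2 km
LCL altitude = 500 m + 1200 m = 1700 m

1700 m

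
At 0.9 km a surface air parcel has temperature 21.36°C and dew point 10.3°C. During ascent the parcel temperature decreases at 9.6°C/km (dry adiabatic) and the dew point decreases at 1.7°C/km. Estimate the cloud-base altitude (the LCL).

T and T_d converge at 9.6 − 1.7 = 7.9°C per km
Height above start = (21.36 − 10.3) / 7.9 = 1.4 km
LCL altitude = 900 m + 1400 m = 2300 m

2.3 km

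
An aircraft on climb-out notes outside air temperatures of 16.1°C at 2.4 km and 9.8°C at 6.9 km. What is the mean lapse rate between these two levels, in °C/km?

Γ = −ΔT/Δz = (16.1 − 9.8) / (6900 − 2400) m
  = 6.3°C / 4.5 km = 1.4°C/km

1.4°C/km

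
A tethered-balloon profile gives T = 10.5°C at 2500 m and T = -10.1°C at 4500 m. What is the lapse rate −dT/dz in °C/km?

10.3°C/km

Γ = −ΔT/Δz = (10.5 − (-10.1)) / (4500 − 2500) m
  = 20.6°C / 2 km = 10.3°C/km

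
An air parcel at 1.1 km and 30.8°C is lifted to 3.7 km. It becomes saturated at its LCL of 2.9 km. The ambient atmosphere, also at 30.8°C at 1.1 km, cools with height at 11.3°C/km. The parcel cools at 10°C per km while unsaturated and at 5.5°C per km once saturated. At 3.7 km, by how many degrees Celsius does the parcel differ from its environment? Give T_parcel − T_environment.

Parcel:
  From 1100 m to 2900 m (dry): cools by 10 × 1.8 = 18°C, giving 12.8°C.
  From 2900 m to 3700 m (saturated): cools by 5.5 × 0.8 = 4.4°C, giving 8.4°C.
Environment:
  From 1100 m to 3700 m (environment): cools by 11.3 × 2.6 = 29.38°C, giving 1.42°C.
T_parcel − T_env = 8.4 − 1.42 = +6.98°C

+6.98°C (parcel warmer than environment)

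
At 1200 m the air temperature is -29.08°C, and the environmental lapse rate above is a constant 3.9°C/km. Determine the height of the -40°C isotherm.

Height above start = (-29.08 − (-40)) / 3.9 = 2.8 km
Altitude = 1200 m + 2800 m = 4000 m

4000 m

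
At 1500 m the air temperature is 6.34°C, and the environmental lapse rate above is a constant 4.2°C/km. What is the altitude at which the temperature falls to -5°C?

Height above start = (6.34 − (-5)) / 4.2 = 2.7 km
Altitude = 1500 m + 2700 m = 4200 m

4200 m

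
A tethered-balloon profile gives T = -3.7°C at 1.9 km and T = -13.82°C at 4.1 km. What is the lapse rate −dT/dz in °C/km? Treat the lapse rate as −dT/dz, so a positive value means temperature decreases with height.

4.6°C/km

Γ = −ΔT/Δz = (-3.7 − (-13.82)) / (4100 − 1900) m
  = 10.12°C / 2.2 km = 4.6°C/km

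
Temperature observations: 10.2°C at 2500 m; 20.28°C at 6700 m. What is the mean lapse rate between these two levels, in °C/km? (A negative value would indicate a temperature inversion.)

Γ = −ΔT/Δz = (10.2 − 20.28) / (6700 − 2500) m
  = -10.08°C / 4.2 km = -2.4°C/km

-2.4°C/km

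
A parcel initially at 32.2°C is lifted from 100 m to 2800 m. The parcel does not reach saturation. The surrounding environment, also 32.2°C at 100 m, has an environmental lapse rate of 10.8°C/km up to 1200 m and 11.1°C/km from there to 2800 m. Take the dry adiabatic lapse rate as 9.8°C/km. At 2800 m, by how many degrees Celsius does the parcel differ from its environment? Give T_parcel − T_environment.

Parcel:
  From 100 m to 2800 m (dry): cools by 9.8 × 2.7 = 26.46°C, giving 5.74°C.
Environment:
  From 100 m to 1200 m (environment, lower layer): cools by 10.8 × 1.1 = 11.88°C, giving 20.32°C.
  From 1200 m to 2800 m (environment, upper layer): cools by 11.1 × 1.6 = 17.76°C, giving 2.56°C.
T_parcel − T_env = 5.74 − 2.56 = +3.18°C

+3.18°C (parcel warmer than environment)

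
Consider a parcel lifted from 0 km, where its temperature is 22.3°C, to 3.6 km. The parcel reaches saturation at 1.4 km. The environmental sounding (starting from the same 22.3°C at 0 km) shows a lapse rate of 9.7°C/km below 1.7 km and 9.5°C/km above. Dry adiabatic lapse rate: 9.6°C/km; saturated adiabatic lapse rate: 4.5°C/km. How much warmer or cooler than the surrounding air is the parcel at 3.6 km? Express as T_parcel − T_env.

Parcel:
  From 0 m to 1400 m (dry): cools by 9.6 × 1.4 = 13.44°C, giving 8.86°C.
  From 1400 m to 3600 m (saturated): cools by 4.5 × 2.2 = 9.9°C, giving -1.04°C.
Environment:
  From 0 m to 1700 m (environment, lower layer): cools by 9.7 × 1.7 = 16.49°C, giving 5.81°C.
  From 1700 m to 3600 m (environment, upper layer): cools by 9.5 × 1.9 = 18.05°C, giving -12.24°C.
T_parcel − T_env = -1.04 − (-12.24) = +11.2°C

+11.2°C (parcel warmer than environment)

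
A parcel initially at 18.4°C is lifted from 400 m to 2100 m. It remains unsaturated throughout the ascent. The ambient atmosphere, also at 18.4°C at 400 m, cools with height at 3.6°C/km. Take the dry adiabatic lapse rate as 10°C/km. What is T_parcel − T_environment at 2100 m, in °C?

-10.88°C (parcel cooler than environment)

Parcel:
  Dry to 2100 m: -10 × 1.7 km = -17°C, so T = 1.4°C.
Environment:
  Environment to 2100 m: -3.6 × 1.7 km = -6.12°C, so T = 12.28°C.
T_parcel − T_env = 1.4 − 12.28 = -10.88°C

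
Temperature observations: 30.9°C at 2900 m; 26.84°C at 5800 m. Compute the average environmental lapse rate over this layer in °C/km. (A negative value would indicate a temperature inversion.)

1.4°C/km

Γ = −ΔT/Δz = (30.9 − 26.84) / (5800 − 2900) m
  = 4.06°C / 2.9 km = 1.4°C/km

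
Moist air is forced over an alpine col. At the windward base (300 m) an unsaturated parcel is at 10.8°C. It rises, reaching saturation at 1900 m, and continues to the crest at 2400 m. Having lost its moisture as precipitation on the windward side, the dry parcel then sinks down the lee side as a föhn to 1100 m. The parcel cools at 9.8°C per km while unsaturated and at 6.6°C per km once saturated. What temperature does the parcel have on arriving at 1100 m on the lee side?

4.56°C

300–1900 m, dry: Δz = 1.6 km ⇒ ΔT = -15.68°C; T = -4.88°C
1900–2400 m, saturated: Δz = 0.5 km ⇒ ΔT = -3.3°C; T = -8.18°C
2400–1100 m, dry descent: Δz = 1.3 km ⇒ ΔT = +12.74°C; T = 4.56°C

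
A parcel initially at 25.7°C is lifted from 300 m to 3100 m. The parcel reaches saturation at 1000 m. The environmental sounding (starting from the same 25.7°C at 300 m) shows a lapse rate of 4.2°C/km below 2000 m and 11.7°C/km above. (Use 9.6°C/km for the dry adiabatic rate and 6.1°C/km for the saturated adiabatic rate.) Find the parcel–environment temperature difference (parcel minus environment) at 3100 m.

Parcel:
  300 → 1000 m (dry, 9.6°C/km): ΔT = -9.6 × 0.7 = -6.72°C → T = 18.98°C
  1000 → 3100 m (saturated, 6.1°C/km): ΔT = -6.1 × 2.1 = -12.81°C → T = 6.17°C
Environment:
  300 → 2000 m (environment, lower layer, 4.2°C/km): ΔT = -4.2 × 1.7 = -7.14°C → T = 18.56°C
  2000 → 3100 m (environment, upper layer, 11.7°C/km): ΔT = -11.7 × 1.1 = -12.87°C → T = 5.69°C
T_parcel − T_env = 6.17 − 5.69 = +0.48°C

+0.48°C (parcel warmer than environment)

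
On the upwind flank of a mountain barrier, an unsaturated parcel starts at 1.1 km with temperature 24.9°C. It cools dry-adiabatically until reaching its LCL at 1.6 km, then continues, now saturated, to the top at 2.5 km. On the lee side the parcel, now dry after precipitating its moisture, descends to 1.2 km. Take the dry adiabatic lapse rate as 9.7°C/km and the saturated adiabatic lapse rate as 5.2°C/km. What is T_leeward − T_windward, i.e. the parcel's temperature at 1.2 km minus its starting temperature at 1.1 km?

From 1100 m to 1600 m (dry): cools by 9.7 × 0.5 = 4.85°C, giving 20.05°C.
From 1600 m to 2500 m (saturated): cools by 5.2 × 0.9 = 4.68°C, giving 15.37°C.
From 2500 m to 1200 m (dry descent): warms by 9.7 × 1.3 = 12.61°C, giving 27.98°C.
Net change vs windward start: 27.98 − 24.9 = +3.08°C

+3.08°C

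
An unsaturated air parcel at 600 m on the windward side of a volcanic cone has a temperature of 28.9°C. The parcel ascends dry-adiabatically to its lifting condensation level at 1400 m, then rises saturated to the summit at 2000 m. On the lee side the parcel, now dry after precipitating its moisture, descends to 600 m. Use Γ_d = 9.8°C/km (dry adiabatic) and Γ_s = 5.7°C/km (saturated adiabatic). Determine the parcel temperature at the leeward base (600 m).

Dry to 1400 m: -9.8 × 0.8 km = -7.84°C, so T = 21.06°C.
Saturated to 2000 m: -5.7 × 0.6 km = -3.42°C, so T = 17.64°C.
Dry descent to 600 m: +9.8 × 1.4 km = +13.72°C, so T = 31.36°C.

31.36°C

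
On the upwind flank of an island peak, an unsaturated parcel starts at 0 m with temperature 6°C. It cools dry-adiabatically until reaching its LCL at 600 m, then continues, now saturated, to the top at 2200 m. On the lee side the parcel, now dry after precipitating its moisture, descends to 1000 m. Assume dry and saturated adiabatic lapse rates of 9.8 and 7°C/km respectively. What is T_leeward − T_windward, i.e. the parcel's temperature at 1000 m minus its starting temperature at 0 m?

Dry to 600 m: -9.8 × 0.6 km = -5.88°C, so T = 0.12°C.
Saturated to 2200 m: -7 × 1.6 km = -11.2°C, so T = -11.08°C.
Dry descent to 1000 m: +9.8 × 1.2 km = +11.76°C, so T = 0.68°C.
Net change vs windward start: 0.68 − 6 = -5.32°C

-5.32°C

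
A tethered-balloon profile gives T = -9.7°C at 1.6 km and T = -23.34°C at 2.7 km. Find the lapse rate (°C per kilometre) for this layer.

Γ = −ΔT/Δz = (-9.7 − (-23.34)) / (2700 − 1600) m
  = 13.64°C / 1.1 km = 12.4°C/km

12.4°C/km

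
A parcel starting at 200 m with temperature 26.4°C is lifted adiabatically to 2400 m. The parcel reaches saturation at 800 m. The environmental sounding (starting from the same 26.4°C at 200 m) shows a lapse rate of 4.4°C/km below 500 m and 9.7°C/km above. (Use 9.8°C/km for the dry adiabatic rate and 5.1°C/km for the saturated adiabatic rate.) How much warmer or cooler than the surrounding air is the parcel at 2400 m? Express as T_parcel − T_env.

Parcel:
  Dry to 800 m: -9.8 × 0.6 km = -5.88°C, so T = 20.52°C.
  Saturated to 2400 m: -5.1 × 1.6 km = -8.16°C, so T = 12.36°C.
Environment:
  Environment, lower layer to 500 m: -4.4 × 0.3 km = -1.32°C, so T = 25.08°C.
  Environment, upper layer to 2400 m: -9.7 × 1.9 km = -18.43°C, so T = 6.65°C.
T_parcel − T_env = 12.36 − 6.65 = +5.71°C

+5.71°C (parcel warmer than environment)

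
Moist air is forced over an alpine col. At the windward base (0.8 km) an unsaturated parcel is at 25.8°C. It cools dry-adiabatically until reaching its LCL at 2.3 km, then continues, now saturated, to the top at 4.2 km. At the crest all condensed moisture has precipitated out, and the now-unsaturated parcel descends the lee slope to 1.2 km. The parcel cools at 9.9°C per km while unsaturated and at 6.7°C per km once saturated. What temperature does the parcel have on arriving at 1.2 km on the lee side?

27.92°C

Dry to 2300 m: -9.9 × 1.5 km = -14.85°C, so T = 10.95°C.
Saturated to 4200 m: -6.7 × 1.9 km = -12.73°C, so T = -1.78°C.
Dry descent to 1200 m: +9.9 × 3 km = +29.7°C, so T = 27.92°C.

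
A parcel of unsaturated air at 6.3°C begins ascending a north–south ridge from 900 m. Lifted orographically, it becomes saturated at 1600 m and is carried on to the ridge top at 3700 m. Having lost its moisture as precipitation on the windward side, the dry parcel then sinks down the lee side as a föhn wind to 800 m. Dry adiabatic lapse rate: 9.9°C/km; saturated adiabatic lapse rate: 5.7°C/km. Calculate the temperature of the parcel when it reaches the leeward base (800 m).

From 900 m to 1600 m (dry): cools by 9.9 × 0.7 = 6.93°C, giving -0.63°C.
From 1600 m to 3700 m (saturated): cools by 5.7 × 2.1 = 11.97°C, giving -12.6°C.
From 3700 m to 800 m (dry descent): warms by 9.9 × 2.9 = 28.71°C, giving 16.11°C.

16.11°C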